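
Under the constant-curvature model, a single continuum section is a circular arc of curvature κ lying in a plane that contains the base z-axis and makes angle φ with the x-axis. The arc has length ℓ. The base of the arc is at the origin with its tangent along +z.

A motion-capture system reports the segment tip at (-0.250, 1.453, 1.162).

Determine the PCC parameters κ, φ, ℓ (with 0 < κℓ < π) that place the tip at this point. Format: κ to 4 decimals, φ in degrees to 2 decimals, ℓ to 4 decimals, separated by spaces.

0.8368 99.76 2.1591

ρ = √(x²+y²) = √(-0.250² + 1.453²) = 1.47435
φ = atan2(y, x) mod 360° = atan2(1.453, -0.250) = 99.7626°
|p|² = ρ² + z² = 1.47435² + 1.162² = 3.52395
κ = 2ρ / |p|² = 2×1.47435 / 3.52395 = 0.83676
θ = 2·atan2(ρ, z) = 2·atan2(1.47435, 1.162) = 1.80665 rad
ℓ = θ/κ = 1.80665/0.83676 = 2.15911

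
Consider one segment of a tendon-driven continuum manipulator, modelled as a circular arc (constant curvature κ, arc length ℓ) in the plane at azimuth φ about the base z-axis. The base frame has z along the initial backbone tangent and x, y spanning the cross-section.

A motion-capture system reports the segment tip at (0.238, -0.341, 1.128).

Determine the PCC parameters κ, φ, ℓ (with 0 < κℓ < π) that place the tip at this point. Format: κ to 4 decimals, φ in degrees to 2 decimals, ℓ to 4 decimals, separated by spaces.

ρ = √(x²+y²) = √(0.238² + -0.341²) = 0.41584
φ = atan2(y, x) mod 360° = atan2(-0.341, 0.238) = 304.9130°
|p|² = ρ² + z² = 0.41584² + 1.128² = 1.44531
κ = 2ρ / |p|² = 2×0.41584 / 1.44531 = 0.57544
θ = 2·atan2(ρ, z) = 2·atan2(0.41584, 1.128) = 0.70639 rad
ℓ = θ/κ = 0.70639/0.57544 = 1.22757

0.5754 304.91 1.2276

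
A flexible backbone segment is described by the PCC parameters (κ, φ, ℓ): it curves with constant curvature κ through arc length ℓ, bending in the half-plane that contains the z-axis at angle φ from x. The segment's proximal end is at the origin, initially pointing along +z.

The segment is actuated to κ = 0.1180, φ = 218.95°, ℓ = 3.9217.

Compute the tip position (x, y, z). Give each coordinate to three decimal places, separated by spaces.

-0.693 -0.560 3.783

θ = κ·ℓ = 0.1180 × 3.9217 = 0.46276 rad
ρ = (1 − cos θ)/κ = (1 − 0.89482)/0.1180 = 0.89133
z = sin θ / κ = 0.44642/0.1180 = 3.78322
x = ρ cos φ = 0.89133 × cos(218.95°) = -0.69318
y = ρ sin φ = 0.89133 × sin(218.95°) = -0.56032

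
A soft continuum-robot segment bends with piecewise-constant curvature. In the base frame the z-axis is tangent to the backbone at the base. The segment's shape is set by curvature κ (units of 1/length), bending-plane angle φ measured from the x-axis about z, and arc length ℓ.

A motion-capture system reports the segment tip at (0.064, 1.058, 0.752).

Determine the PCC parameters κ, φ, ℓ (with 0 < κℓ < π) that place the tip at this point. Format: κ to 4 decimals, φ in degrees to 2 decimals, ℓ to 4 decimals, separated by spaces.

ρ = √(x²+y²) = √(0.064² + 1.058²) = 1.05993
φ = atan2(y, x) mod 360° = atan2(1.058, 0.064) = 86.5383°
|p|² = ρ² + z² = 1.05993² + 0.752² = 1.68896
κ = 2ρ / |p|² = 2×1.05993 / 1.68896 = 1.25513
θ = 2·atan2(ρ, z) = 2·atan2(1.05993, 0.752) = 1.90747 rad
ℓ = θ/κ = 1.90747/1.25513 = 1.51974

1.2551 86.54 1.5197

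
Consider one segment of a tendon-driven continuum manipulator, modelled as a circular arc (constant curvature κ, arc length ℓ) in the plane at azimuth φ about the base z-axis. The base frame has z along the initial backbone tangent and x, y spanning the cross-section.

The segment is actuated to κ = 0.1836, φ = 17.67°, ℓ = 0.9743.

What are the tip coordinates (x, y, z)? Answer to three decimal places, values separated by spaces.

θ = κ·ℓ = 0.1836 × 0.9743 = 0.17888 rad
ρ = (1 − cos θ)/κ = (1 − 0.98404)/0.1836 = 0.08691
z = sin θ / κ = 0.17793/0.1836 = 0.96911
x = ρ cos φ = 0.08691 × cos(17.67°) = 0.08281
y = ρ sin φ = 0.08691 × sin(17.67°) = 0.02638

0.083 0.026 0.969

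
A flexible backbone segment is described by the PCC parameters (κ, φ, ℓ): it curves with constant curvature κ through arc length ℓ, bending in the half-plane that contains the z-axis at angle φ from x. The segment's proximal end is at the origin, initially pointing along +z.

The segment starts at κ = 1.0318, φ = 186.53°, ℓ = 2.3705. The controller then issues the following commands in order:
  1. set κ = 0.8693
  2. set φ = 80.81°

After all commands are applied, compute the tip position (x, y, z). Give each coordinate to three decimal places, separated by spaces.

0.270 1.670 1.015

initial: κ=1.0318, φ=186.53°, ℓ=2.3705
cmd 1: set κ=0.8693 → (κ,φ,ℓ)=(0.8693,186.53°,2.3705) → tip=(-1.6806,-0.1924,1.0151)
cmd 2: set φ=80.81° → (κ,φ,ℓ)=(0.8693,80.81°,2.3705) → tip=(0.2702,1.6699,1.0151)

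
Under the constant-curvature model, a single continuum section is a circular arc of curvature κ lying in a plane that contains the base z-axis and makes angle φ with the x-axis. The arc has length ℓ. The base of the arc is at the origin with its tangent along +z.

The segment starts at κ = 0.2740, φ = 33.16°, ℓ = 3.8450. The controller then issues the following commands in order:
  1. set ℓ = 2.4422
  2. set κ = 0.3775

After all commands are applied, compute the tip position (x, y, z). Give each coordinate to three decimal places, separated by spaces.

0.878 0.573 2.111

initial: κ=0.2740, φ=33.16°, ℓ=3.8450
cmd 1: set ℓ=2.4422 → (κ,φ,ℓ)=(0.2740,33.16°,2.4422) → tip=(0.6589,0.4305,2.2640)
cmd 2: set κ=0.3775 → (κ,φ,ℓ)=(0.3775,33.16°,2.4422) → tip=(0.8775,0.5734,2.1106)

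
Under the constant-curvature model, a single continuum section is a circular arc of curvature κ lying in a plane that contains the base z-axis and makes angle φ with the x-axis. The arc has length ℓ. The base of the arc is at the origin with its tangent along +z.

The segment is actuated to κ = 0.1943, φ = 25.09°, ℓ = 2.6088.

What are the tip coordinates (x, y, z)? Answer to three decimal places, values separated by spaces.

θ = κ·ℓ = 0.1943 × 2.6088 = 0.50689 rad
ρ = (1 − cos θ)/κ = (1 − 0.87426)/0.1943 = 0.64715
z = sin θ / κ = 0.48546/0.1943 = 2.49851
x = ρ cos φ = 0.64715 × cos(25.09°) = 0.58609
y = ρ sin φ = 0.64715 × sin(25.09°) = 0.27442

0.586 0.274 2.499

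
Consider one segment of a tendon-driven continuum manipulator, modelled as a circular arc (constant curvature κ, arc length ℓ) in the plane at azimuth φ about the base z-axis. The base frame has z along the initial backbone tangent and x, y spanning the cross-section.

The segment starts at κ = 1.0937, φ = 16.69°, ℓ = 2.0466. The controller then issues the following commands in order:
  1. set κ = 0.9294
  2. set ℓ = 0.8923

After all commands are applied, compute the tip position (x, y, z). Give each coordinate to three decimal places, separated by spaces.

initial: κ=1.0937, φ=16.69°, ℓ=2.0466
cmd 1: set κ=0.9294 → (κ,φ,ℓ)=(0.9294,16.69°,2.0466) → tip=(1.3659,0.4095,1.0174)
cmd 2: set ℓ=0.8923 → (κ,φ,ℓ)=(0.9294,16.69°,0.8923) → tip=(0.3346,0.1003,0.7935)

0.335 0.100 0.793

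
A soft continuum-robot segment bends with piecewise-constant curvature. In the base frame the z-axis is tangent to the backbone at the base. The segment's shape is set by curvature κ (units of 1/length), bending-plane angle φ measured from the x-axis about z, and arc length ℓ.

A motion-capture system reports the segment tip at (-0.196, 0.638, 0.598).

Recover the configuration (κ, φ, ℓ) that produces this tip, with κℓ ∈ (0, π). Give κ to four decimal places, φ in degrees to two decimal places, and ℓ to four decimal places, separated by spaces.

ρ = √(x²+y²) = √(-0.196² + 0.638²) = 0.66743
φ = atan2(y, x) mod 360° = atan2(0.638, -0.196) = 107.0775°
|p|² = ρ² + z² = 0.66743² + 0.598² = 0.80306
κ = 2ρ / |p|² = 2×0.66743 / 0.80306 = 1.66220
θ = 2·atan2(ρ, z) = 2·atan2(0.66743, 0.598) = 1.68042 rad
ℓ = θ/κ = 1.68042/1.66220 = 1.01096

1.6622 107.08 1.0110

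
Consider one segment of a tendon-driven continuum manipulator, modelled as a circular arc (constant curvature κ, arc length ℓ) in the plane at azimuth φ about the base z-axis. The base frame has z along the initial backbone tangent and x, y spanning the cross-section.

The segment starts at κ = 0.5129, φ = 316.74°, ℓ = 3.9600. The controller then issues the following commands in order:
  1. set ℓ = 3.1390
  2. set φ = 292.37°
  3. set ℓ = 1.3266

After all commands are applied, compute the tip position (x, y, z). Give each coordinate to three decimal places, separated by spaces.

initial: κ=0.5129, φ=316.74°, ℓ=3.9600
cmd 1: set ℓ=3.1390 → (κ,φ,ℓ)=(0.5129,316.74°,3.1390) → tip=(1.4755,-1.3885,1.9482)
cmd 2: set φ=292.37° → (κ,φ,ℓ)=(0.5129,292.37°,3.1390) → tip=(0.7711,-1.8736,1.9482)
cmd 3: set ℓ=1.3266 → (κ,φ,ℓ)=(0.5129,292.37°,1.3266) → tip=(0.1652,-0.4015,1.2266)

0.165 -0.401 1.227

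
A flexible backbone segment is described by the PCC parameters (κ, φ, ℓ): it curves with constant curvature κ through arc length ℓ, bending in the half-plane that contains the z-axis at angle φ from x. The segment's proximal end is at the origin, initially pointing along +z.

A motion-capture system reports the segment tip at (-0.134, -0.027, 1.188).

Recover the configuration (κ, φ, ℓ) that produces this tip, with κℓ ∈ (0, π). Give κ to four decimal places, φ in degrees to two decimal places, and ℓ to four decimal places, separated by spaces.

0.1912 191.39 1.1985

ρ = √(x²+y²) = √(-0.134² + -0.027²) = 0.13669
φ = atan2(y, x) mod 360° = atan2(-0.027, -0.134) = 191.3921°
|p|² = ρ² + z² = 0.13669² + 1.188² = 1.43003
κ = 2ρ / |p|² = 2×0.13669 / 1.43003 = 0.19118
θ = 2·atan2(ρ, z) = 2·atan2(0.13669, 1.188) = 0.22912 rad
ℓ = θ/κ = 0.22912/0.19118 = 1.19846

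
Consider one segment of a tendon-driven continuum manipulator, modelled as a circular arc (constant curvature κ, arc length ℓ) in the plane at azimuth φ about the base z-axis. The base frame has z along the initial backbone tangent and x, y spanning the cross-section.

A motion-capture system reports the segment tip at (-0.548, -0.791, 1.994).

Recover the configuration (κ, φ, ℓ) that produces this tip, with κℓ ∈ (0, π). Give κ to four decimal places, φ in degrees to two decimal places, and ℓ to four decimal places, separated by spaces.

ρ = √(x²+y²) = √(-0.548² + -0.791²) = 0.96228
φ = atan2(y, x) mod 360° = atan2(-0.791, -0.548) = 235.2860°
|p|² = ρ² + z² = 0.96228² + 1.994² = 4.90202
κ = 2ρ / |p|² = 2×0.96228 / 4.90202 = 0.39261
θ = 2·atan2(ρ, z) = 2·atan2(0.96228, 1.994) = 0.89924 rad
ℓ = θ/κ = 0.89924/0.39261 = 2.29045

0.3926 235.29 2.2904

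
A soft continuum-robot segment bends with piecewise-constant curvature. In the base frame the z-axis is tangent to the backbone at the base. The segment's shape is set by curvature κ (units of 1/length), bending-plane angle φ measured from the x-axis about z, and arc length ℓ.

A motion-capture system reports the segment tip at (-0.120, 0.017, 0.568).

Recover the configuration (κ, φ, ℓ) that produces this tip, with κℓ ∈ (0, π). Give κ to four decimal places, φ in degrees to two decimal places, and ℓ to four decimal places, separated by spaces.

ρ = √(x²+y²) = √(-0.120² + 0.017²) = 0.12120
φ = atan2(y, x) mod 360° = atan2(0.017, -0.120) = 171.9368°
|p|² = ρ² + z² = 0.12120² + 0.568² = 0.33731
κ = 2ρ / |p|² = 2×0.12120 / 0.33731 = 0.71861
θ = 2·atan2(ρ, z) = 2·atan2(0.12120, 0.568) = 0.42045 rad
ℓ = θ/κ = 0.42045/0.71861 = 0.58509

0.7186 171.94 0.5851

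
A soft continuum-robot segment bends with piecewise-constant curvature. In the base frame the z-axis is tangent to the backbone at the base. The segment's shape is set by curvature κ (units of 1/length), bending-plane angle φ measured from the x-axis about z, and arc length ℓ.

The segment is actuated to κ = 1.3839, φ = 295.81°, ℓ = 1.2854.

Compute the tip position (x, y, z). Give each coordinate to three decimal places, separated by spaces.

θ = κ·ℓ = 1.3839 × 1.2854 = 1.77887 rad
ρ = (1 − cos θ)/κ = (1 − -0.20657)/1.3839 = 0.87186
z = sin θ / κ = 0.97843/1.3839 = 0.70701
x = ρ cos φ = 0.87186 × cos(295.81°) = 0.37960
y = ρ sin φ = 0.87186 × sin(295.81°) = -0.78489

0.380 -0.785 0.707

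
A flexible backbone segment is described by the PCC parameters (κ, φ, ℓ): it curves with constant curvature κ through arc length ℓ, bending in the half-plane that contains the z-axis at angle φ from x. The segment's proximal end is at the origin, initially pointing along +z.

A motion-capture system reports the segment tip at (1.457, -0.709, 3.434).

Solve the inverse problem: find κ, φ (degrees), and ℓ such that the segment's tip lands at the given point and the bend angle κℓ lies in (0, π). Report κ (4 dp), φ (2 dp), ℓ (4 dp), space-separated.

ρ = √(x²+y²) = √(1.457² + -0.709²) = 1.62035
φ = atan2(y, x) mod 360° = atan2(-0.709, 1.457) = 334.0517°
|p|² = ρ² + z² = 1.62035² + 3.434² = 14.41789
κ = 2ρ / |p|² = 2×1.62035 / 14.41789 = 0.22477
θ = 2·atan2(ρ, z) = 2·atan2(1.62035, 3.434) = 0.88176 rad
ℓ = θ/κ = 0.88176/0.22477 = 3.92295

0.2248 334.05 3.9229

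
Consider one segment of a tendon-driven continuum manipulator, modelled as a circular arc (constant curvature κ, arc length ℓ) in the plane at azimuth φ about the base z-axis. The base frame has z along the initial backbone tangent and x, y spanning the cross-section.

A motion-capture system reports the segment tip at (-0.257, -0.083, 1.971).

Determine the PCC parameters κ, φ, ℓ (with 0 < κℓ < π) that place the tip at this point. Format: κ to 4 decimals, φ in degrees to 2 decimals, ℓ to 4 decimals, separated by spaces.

ρ = √(x²+y²) = √(-0.257² + -0.083²) = 0.27007
φ = atan2(y, x) mod 360° = atan2(-0.083, -0.257) = 197.8982°
|p|² = ρ² + z² = 0.27007² + 1.971² = 3.95778
κ = 2ρ / |p|² = 2×0.27007 / 3.95778 = 0.13648
θ = 2·atan2(ρ, z) = 2·atan2(0.27007, 1.971) = 0.27235 rad
ℓ = θ/κ = 0.27235/0.13648 = 1.99558

0.1365 197.90 1.9956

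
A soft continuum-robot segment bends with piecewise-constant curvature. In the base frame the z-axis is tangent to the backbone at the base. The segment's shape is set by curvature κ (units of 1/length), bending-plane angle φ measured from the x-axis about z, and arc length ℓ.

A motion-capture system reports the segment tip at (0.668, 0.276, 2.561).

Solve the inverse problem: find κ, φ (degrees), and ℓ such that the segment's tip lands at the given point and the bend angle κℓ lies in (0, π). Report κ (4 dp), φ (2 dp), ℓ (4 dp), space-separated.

0.2041 22.45 2.6949

ρ = √(x²+y²) = √(0.668² + 0.276²) = 0.72277
φ = atan2(y, x) mod 360° = atan2(0.276, 0.668) = 22.4491°
|p|² = ρ² + z² = 0.72277² + 2.561² = 7.08112
κ = 2ρ / |p|² = 2×0.72277 / 7.08112 = 0.20414
θ = 2·atan2(ρ, z) = 2·atan2(0.72277, 2.561) = 0.55014 rad
ℓ = θ/κ = 0.55014/0.20414 = 2.69489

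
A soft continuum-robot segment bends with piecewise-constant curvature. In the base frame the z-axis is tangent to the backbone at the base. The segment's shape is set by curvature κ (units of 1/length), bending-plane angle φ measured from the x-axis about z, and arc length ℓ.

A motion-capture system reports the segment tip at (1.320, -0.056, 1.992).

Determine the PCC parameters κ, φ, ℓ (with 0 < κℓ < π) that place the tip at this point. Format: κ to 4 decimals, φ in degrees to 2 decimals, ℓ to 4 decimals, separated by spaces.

ρ = √(x²+y²) = √(1.320² + -0.056²) = 1.32119
φ = atan2(y, x) mod 360° = atan2(-0.056, 1.320) = 357.5707°
|p|² = ρ² + z² = 1.32119² + 1.992² = 5.71360
κ = 2ρ / |p|² = 2×1.32119 / 5.71360 = 0.46247
θ = 2·atan2(ρ, z) = 2·atan2(1.32119, 1.992) = 1.17126 rad
ℓ = θ/κ = 1.17126/0.46247 = 2.53262

0.4625 357.57 2.5326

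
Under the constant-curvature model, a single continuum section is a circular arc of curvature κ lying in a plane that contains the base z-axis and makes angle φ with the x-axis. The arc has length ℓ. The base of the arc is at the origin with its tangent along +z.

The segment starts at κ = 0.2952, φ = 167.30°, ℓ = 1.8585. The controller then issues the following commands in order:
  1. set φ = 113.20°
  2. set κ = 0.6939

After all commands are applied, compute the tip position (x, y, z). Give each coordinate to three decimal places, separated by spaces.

initial: κ=0.2952, φ=167.30°, ℓ=1.8585
cmd 1: set φ=113.20° → (κ,φ,ℓ)=(0.2952,113.20°,1.8585) → tip=(-0.1958,0.4570,1.7667)
cmd 2: set κ=0.6939 → (κ,φ,ℓ)=(0.6939,113.20°,1.8585) → tip=(-0.4102,0.9570,1.3845)

-0.410 0.957 1.385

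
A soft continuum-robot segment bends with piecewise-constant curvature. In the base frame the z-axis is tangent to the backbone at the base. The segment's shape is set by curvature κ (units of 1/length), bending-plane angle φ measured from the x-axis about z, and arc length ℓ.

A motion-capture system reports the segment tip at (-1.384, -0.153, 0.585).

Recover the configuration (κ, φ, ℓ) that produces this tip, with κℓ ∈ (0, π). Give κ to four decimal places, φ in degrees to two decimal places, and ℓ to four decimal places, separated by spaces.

ρ = √(x²+y²) = √(-1.384² + -0.153²) = 1.39243
φ = atan2(y, x) mod 360° = atan2(-0.153, -1.384) = 186.3084°
|p|² = ρ² + z² = 1.39243² + 0.585² = 2.28109
κ = 2ρ / |p|² = 2×1.39243 / 2.28109 = 1.22085
θ = 2·atan2(ρ, z) = 2·atan2(1.39243, 0.585) = 2.34612 rad
ℓ = θ/κ = 2.34612/1.22085 = 1.92171

1.2208 186.31 1.9217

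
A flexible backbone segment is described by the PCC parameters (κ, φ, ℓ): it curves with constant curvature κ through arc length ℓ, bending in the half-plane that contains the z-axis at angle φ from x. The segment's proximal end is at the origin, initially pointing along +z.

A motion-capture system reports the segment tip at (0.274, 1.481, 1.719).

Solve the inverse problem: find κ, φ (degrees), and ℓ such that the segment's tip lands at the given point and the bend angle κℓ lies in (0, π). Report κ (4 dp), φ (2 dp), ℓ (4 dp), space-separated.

0.5767 79.52 2.4953

ρ = √(x²+y²) = √(0.274² + 1.481²) = 1.50613
φ = atan2(y, x) mod 360° = atan2(1.481, 0.274) = 79.5182°
|p|² = ρ² + z² = 1.50613² + 1.719² = 5.22340
κ = 2ρ / |p|² = 2×1.50613 / 5.22340 = 0.57669
θ = 2·atan2(ρ, z) = 2·atan2(1.50613, 1.719) = 1.43898 rad
ℓ = θ/κ = 1.43898/0.57669 = 2.49526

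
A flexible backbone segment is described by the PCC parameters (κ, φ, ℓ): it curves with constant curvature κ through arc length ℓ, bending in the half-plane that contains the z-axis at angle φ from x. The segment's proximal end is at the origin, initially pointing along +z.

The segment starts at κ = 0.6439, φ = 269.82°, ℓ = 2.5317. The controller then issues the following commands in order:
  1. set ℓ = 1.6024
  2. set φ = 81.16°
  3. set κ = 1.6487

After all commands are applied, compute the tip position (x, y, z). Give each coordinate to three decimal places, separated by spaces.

0.175 1.125 0.291

initial: κ=0.6439, φ=269.82°, ℓ=2.5317
cmd 1: set ℓ=1.6024 → (κ,φ,ℓ)=(0.6439,269.82°,1.6024) → tip=(-0.0024,-0.7559,1.3328)
cmd 2: set φ=81.16° → (κ,φ,ℓ)=(0.6439,81.16°,1.6024) → tip=(0.1162,0.7469,1.3328)
cmd 3: set κ=1.6487 → (κ,φ,ℓ)=(1.6487,81.16°,1.6024) → tip=(0.1750,1.1254,0.2906)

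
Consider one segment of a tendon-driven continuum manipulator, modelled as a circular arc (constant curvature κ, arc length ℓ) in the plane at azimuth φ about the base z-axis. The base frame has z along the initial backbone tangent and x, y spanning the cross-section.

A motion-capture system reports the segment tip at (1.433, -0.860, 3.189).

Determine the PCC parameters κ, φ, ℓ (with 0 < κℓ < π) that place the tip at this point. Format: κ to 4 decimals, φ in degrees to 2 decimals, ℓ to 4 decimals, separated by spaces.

0.2579 329.03 3.7441

ρ = √(x²+y²) = √(1.433² + -0.860²) = 1.67125
φ = atan2(y, x) mod 360° = atan2(-0.860, 1.433) = 329.0304°
|p|² = ρ² + z² = 1.67125² + 3.189² = 12.96281
κ = 2ρ / |p|² = 2×1.67125 / 12.96281 = 0.25785
θ = 2·atan2(ρ, z) = 2·atan2(1.67125, 3.189) = 0.96543 rad
ℓ = θ/κ = 0.96543/0.25785 = 3.74411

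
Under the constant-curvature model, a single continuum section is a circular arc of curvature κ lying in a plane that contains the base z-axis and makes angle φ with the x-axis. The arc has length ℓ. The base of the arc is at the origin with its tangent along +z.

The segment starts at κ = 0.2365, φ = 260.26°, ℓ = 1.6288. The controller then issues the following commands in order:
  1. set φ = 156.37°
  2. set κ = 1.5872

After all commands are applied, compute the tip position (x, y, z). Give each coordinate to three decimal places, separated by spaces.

initial: κ=0.2365, φ=260.26°, ℓ=1.6288
cmd 1: set φ=156.37° → (κ,φ,ℓ)=(0.2365,156.37°,1.6288) → tip=(-0.2839,0.1242,1.5888)
cmd 2: set κ=1.5872 → (κ,φ,ℓ)=(1.5872,156.37°,1.6288) → tip=(-1.0674,0.4670,0.3327)

-1.067 0.467 0.333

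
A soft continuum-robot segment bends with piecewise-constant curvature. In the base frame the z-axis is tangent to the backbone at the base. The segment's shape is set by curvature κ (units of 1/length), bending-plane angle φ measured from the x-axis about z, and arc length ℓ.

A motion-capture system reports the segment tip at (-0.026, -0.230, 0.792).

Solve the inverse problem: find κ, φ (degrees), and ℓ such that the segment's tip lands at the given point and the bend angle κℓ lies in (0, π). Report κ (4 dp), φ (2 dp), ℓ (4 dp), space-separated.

ρ = √(x²+y²) = √(-0.026² + -0.230²) = 0.23146
φ = atan2(y, x) mod 360° = atan2(-0.230, -0.026) = 263.5505°
|p|² = ρ² + z² = 0.23146² + 0.792² = 0.68084
κ = 2ρ / |p|² = 2×0.23146 / 0.68084 = 0.67994
θ = 2·atan2(ρ, z) = 2·atan2(0.23146, 0.792) = 0.56867 rad
ℓ = θ/κ = 0.56867/0.67994 = 0.83635

0.6799 263.55 0.8364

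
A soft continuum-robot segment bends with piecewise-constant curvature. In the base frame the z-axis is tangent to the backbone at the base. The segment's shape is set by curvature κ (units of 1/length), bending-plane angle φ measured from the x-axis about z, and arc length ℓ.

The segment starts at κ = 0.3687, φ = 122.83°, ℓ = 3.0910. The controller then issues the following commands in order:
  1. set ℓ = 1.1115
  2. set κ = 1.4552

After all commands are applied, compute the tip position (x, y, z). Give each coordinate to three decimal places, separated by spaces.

-0.390 0.604 0.686

initial: κ=0.3687, φ=122.83°, ℓ=3.0910
cmd 1: set ℓ=1.1115 → (κ,φ,ℓ)=(0.3687,122.83°,1.1115) → tip=(-0.1218,0.1887,1.0806)
cmd 2: set κ=1.4552 → (κ,φ,ℓ)=(1.4552,122.83°,1.1115) → tip=(-0.3899,0.6044,0.6864)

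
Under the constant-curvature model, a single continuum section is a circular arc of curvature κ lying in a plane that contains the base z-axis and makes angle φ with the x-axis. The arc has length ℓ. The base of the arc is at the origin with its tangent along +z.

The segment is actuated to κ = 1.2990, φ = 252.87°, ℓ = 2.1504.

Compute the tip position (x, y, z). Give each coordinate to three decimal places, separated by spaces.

θ = κ·ℓ = 1.2990 × 2.1504 = 2.79337 rad
ρ = (1 − cos θ)/κ = (1 − -0.93998)/1.2990 = 1.49344
z = sin θ / κ = 0.34123/1.2990 = 0.26269
x = ρ cos φ = 1.49344 × cos(252.87°) = -0.43988
y = ρ sin φ = 1.49344 × sin(252.87°) = -1.42719

-0.440 -1.427 0.263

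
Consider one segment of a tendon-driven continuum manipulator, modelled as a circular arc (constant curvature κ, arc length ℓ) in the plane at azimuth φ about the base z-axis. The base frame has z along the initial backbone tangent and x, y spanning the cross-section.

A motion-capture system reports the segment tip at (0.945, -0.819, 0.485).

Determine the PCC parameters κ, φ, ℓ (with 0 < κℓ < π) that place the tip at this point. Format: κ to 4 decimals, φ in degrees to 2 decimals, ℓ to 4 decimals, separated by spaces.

ρ = √(x²+y²) = √(0.945² + -0.819²) = 1.25051
φ = atan2(y, x) mod 360° = atan2(-0.819, 0.945) = 319.0856°
|p|² = ρ² + z² = 1.25051² + 0.485² = 1.79901
κ = 2ρ / |p|² = 2×1.25051 / 1.79901 = 1.39022
θ = 2·atan2(ρ, z) = 2·atan2(1.25051, 0.485) = 2.40163 rad
ℓ = θ/κ = 2.40163/1.39022 = 1.72751

1.3902 319.09 1.7275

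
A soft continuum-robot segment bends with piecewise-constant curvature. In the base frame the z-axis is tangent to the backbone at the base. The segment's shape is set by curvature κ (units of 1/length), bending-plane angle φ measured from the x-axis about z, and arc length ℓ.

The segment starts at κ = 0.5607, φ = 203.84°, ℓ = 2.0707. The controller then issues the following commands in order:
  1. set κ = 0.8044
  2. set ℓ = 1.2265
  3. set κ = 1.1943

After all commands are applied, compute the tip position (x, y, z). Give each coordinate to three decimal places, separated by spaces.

-0.685 -0.303 0.833

initial: κ=0.5607, φ=203.84°, ℓ=2.0707
cmd 1: set κ=0.8044 → (κ,φ,ℓ)=(0.8044,203.84°,2.0707) → tip=(-1.2448,-0.5501,1.2376)
cmd 2: set ℓ=1.2265 → (κ,φ,ℓ)=(0.8044,203.84°,1.2265) → tip=(-0.5099,-0.2253,1.0370)
cmd 3: set κ=1.1943 → (κ,φ,ℓ)=(1.1943,203.84°,1.2265) → tip=(-0.6848,-0.3026,0.8326)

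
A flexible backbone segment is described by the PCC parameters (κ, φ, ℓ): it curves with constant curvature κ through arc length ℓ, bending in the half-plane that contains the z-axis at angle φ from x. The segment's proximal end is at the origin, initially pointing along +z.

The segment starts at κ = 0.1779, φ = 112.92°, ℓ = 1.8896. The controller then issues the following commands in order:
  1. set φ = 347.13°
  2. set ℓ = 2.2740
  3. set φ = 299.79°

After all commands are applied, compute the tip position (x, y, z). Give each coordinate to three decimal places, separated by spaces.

initial: κ=0.1779, φ=112.92°, ℓ=1.8896
cmd 1: set φ=347.13° → (κ,φ,ℓ)=(0.1779,347.13°,1.8896) → tip=(0.3067,-0.0701,1.8542)
cmd 2: set ℓ=2.2740 → (κ,φ,ℓ)=(0.1779,347.13°,2.2740) → tip=(0.4423,-0.1011,2.2125)
cmd 3: set φ=299.79° → (κ,φ,ℓ)=(0.1779,299.79°,2.2740) → tip=(0.2254,-0.3938,2.2125)

0.225 -0.394 2.212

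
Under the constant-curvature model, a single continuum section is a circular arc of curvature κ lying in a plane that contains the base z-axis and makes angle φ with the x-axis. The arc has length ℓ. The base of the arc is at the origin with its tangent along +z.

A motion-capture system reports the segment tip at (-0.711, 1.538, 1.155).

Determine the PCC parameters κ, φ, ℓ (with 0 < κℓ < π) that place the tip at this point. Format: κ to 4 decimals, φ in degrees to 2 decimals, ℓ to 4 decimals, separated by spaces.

ρ = √(x²+y²) = √(-0.711² + 1.538²) = 1.69439
φ = atan2(y, x) mod 360° = atan2(1.538, -0.711) = 114.8106°
|p|² = ρ² + z² = 1.69439² + 1.155² = 4.20499
κ = 2ρ / |p|² = 2×1.69439 / 4.20499 = 0.80590
θ = 2·atan2(ρ, z) = 2·atan2(1.69439, 1.155) = 1.94497 rad
ℓ = θ/κ = 1.94497/0.80590 = 2.41343

0.8059 114.81 2.4134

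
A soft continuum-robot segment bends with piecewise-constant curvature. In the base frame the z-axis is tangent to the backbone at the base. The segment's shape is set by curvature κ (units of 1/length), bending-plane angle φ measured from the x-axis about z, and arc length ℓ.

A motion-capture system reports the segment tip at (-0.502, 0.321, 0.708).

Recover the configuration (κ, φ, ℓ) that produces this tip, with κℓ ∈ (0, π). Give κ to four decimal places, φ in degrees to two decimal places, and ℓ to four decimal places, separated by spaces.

1.3917 147.40 1.0054

ρ = √(x²+y²) = √(-0.502² + 0.321²) = 0.59586
φ = atan2(y, x) mod 360° = atan2(0.321, -0.502) = 147.4034°
|p|² = ρ² + z² = 0.59586² + 0.708² = 0.85631
κ = 2ρ / |p|² = 2×0.59586 / 0.85631 = 1.39169
θ = 2·atan2(ρ, z) = 2·atan2(0.59586, 0.708) = 1.39920 rad
ℓ = θ/κ = 1.39920/1.39169 = 1.00540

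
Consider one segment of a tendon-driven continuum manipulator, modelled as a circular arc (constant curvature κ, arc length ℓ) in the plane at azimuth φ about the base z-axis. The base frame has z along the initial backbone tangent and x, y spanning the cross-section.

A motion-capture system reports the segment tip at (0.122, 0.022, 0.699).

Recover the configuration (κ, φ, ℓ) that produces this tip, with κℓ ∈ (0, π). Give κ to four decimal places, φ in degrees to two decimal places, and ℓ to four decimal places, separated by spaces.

0.4920 10.22 0.7136

ρ = √(x²+y²) = √(0.122² + 0.022²) = 0.12397
φ = atan2(y, x) mod 360° = atan2(0.022, 0.122) = 10.2222°
|p|² = ρ² + z² = 0.12397² + 0.699² = 0.50397
κ = 2ρ / |p|² = 2×0.12397 / 0.50397 = 0.49197
θ = 2·atan2(ρ, z) = 2·atan2(0.12397, 0.699) = 0.35105 rad
ℓ = θ/κ = 0.35105/0.49197 = 0.71357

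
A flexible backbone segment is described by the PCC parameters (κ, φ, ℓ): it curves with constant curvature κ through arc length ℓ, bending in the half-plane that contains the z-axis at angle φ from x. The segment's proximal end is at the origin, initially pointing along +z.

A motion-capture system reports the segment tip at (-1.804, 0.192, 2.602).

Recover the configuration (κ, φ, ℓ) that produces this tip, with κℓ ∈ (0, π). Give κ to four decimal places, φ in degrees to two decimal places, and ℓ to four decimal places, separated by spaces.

0.3606 173.92 3.3768

ρ = √(x²+y²) = √(-1.804² + 0.192²) = 1.81419
φ = atan2(y, x) mod 360° = atan2(0.192, -1.804) = 173.9249°
|p|² = ρ² + z² = 1.81419² + 2.602² = 10.06168
κ = 2ρ / |p|² = 2×1.81419 / 10.06168 = 0.36061
θ = 2·atan2(ρ, z) = 2·atan2(1.81419, 2.602) = 1.21773 rad
ℓ = θ/κ = 1.21773/0.36061 = 3.37682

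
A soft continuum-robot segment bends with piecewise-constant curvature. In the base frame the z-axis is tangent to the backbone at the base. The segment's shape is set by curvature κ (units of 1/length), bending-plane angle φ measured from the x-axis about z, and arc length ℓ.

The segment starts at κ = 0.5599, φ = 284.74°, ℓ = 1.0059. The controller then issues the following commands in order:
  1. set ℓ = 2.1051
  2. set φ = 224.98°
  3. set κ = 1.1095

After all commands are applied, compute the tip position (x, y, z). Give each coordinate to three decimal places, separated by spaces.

initial: κ=0.5599, φ=284.74°, ℓ=1.0059
cmd 1: set ℓ=2.1051 → (κ,φ,ℓ)=(0.5599,284.74°,2.1051) → tip=(0.2808,-1.0671,1.6505)
cmd 2: set φ=224.98° → (κ,φ,ℓ)=(0.5599,224.98°,2.1051) → tip=(-0.7805,-0.7800,1.6505)
cmd 3: set κ=1.1095 → (κ,φ,ℓ)=(1.1095,224.98°,2.1051) → tip=(-1.0790,-1.0782,0.6503)

-1.079 -1.078 0.650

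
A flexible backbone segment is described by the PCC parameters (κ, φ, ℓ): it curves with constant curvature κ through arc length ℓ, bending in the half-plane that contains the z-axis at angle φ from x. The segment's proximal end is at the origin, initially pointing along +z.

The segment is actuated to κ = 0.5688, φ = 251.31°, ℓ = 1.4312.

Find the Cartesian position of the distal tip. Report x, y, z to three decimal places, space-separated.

θ = κ·ℓ = 0.5688 × 1.4312 = 0.81407 rad
ρ = (1 − cos θ)/κ = (1 − 0.68655)/0.5688 = 0.55108
z = sin θ / κ = 0.72709/0.5688 = 1.27828
x = ρ cos φ = 0.55108 × cos(251.31°) = -0.17659
y = ρ sin φ = 0.55108 × sin(251.31°) = -0.52202

-0.177 -0.522 1.278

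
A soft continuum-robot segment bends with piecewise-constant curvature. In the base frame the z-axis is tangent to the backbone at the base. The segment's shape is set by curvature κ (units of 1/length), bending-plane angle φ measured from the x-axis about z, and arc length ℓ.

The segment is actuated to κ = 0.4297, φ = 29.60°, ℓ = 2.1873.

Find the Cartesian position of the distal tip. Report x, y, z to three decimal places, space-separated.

θ = κ·ℓ = 0.4297 × 2.1873 = 0.93988 rad
ρ = (1 − cos θ)/κ = (1 − 0.58988)/0.4297 = 0.95443
z = sin θ / κ = 0.80749/0.4297 = 1.87919
x = ρ cos φ = 0.95443 × cos(29.60°) = 0.82987
y = ρ sin φ = 0.95443 × sin(29.60°) = 0.47143

0.830 0.471 1.879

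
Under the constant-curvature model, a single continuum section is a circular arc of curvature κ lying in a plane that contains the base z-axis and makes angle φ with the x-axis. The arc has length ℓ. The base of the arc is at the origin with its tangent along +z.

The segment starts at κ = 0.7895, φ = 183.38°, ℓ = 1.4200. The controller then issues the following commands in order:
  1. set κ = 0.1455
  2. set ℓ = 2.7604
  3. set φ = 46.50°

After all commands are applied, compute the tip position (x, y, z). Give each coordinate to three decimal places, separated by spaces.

initial: κ=0.7895, φ=183.38°, ℓ=1.4200
cmd 1: set κ=0.1455 → (κ,φ,ℓ)=(0.1455,183.38°,1.4200) → tip=(-0.1459,-0.0086,1.4099)
cmd 2: set ℓ=2.7604 → (κ,φ,ℓ)=(0.1455,183.38°,2.7604) → tip=(-0.5460,-0.0322,2.6868)
cmd 3: set φ=46.50° → (κ,φ,ℓ)=(0.1455,46.50°,2.7604) → tip=(0.3765,0.3967,2.6868)

0.376 0.397 2.687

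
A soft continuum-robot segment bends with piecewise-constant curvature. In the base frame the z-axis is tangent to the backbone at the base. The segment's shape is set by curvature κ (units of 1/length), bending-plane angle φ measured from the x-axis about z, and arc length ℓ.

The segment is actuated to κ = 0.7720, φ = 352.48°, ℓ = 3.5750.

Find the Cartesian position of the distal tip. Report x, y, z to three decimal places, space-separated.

2.476 -0.327 0.483

θ = κ·ℓ = 0.7720 × 3.5750 = 2.75990 rad
ρ = (1 − cos θ)/κ = (1 − -0.92804)/0.7720 = 2.49746
z = sin θ / κ = 0.37249/0.7720 = 0.48250
x = ρ cos φ = 2.49746 × cos(352.48°) = 2.47598
y = ρ sin φ = 2.49746 × sin(352.48°) = -0.32685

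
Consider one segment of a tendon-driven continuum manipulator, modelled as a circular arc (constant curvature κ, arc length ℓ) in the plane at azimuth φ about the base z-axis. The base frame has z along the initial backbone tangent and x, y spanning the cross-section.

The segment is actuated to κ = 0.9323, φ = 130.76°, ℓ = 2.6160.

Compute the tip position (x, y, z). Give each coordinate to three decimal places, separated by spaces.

-1.235 1.432 0.693

θ = κ·ℓ = 0.9323 × 2.6160 = 2.43890 rad
ρ = (1 − cos θ)/κ = (1 − -0.76310)/0.9323 = 1.89113
z = sin θ / κ = 0.64628/0.9323 = 0.69321
x = ρ cos φ = 1.89113 × cos(130.76°) = -1.23471
y = ρ sin φ = 1.89113 × sin(130.76°) = 1.43244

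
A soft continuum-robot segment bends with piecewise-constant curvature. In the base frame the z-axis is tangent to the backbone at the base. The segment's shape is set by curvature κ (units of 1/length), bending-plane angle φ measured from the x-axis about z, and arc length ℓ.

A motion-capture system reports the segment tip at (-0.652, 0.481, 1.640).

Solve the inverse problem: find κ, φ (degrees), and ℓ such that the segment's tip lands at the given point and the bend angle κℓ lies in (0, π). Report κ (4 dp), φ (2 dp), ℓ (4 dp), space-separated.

ρ = √(x²+y²) = √(-0.652² + 0.481²) = 0.81023
φ = atan2(y, x) mod 360° = atan2(0.481, -0.652) = 143.5827°
|p|² = ρ² + z² = 0.81023² + 1.640² = 3.34606
κ = 2ρ / |p|² = 2×0.81023 / 3.34606 = 0.48429
θ = 2·atan2(ρ, z) = 2·atan2(0.81023, 1.640) = 0.91774 rad
ℓ = θ/κ = 0.91774/0.48429 = 1.89503

0.4843 143.58 1.8950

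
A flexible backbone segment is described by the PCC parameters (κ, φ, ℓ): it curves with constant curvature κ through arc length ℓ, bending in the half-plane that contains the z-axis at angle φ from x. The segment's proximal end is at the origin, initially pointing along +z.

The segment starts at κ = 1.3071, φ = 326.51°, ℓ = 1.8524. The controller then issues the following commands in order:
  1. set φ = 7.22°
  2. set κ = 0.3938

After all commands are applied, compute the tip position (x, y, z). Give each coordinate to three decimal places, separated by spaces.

0.641 0.081 1.692

initial: κ=1.3071, φ=326.51°, ℓ=1.8524
cmd 1: set φ=7.22° → (κ,φ,ℓ)=(1.3071,7.22°,1.8524) → tip=(1.3294,0.1684,0.5046)
cmd 2: set κ=0.3938 → (κ,φ,ℓ)=(0.3938,7.22°,1.8524) → tip=(0.6411,0.0812,1.6924)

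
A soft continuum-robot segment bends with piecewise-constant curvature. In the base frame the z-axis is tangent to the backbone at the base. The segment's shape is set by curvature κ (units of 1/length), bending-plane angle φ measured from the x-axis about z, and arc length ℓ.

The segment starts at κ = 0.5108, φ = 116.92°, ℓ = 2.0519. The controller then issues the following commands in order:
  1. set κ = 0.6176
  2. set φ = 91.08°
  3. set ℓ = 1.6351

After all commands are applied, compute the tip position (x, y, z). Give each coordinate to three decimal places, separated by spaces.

initial: κ=0.5108, φ=116.92°, ℓ=2.0519
cmd 1: set κ=0.6176 → (κ,φ,ℓ)=(0.6176,116.92°,2.0519) → tip=(-0.5140,1.0122,1.5451)
cmd 2: set φ=91.08° → (κ,φ,ℓ)=(0.6176,91.08°,2.0519) → tip=(-0.0214,1.1350,1.5451)
cmd 3: set ℓ=1.6351 → (κ,φ,ℓ)=(0.6176,91.08°,1.6351) → tip=(-0.0143,0.7576,1.3710)

-0.014 0.758 1.371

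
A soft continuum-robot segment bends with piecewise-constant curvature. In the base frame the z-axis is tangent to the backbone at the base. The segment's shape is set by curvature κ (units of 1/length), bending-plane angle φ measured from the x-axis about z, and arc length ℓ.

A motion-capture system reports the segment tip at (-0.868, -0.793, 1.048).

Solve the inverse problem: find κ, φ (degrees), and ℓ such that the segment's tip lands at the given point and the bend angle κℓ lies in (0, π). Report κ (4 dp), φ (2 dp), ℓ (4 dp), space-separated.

0.9479 222.41 1.7781

ρ = √(x²+y²) = √(-0.868² + -0.793²) = 1.17570
φ = atan2(y, x) mod 360° = atan2(-0.793, -0.868) = 222.4146°
|p|² = ρ² + z² = 1.17570² + 1.048² = 2.48058
κ = 2ρ / |p|² = 2×1.17570 / 2.48058 = 0.94793
θ = 2·atan2(ρ, z) = 2·atan2(1.17570, 1.048) = 1.68552 rad
ℓ = θ/κ = 1.68552/0.94793 = 1.77812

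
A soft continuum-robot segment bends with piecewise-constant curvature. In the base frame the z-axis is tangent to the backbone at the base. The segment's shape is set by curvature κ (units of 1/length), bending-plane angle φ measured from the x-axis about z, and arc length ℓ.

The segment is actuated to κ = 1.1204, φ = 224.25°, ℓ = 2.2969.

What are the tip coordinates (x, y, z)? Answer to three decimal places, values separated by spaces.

-1.178 -1.148 0.480

θ = κ·ℓ = 1.1204 × 2.2969 = 2.57345 rad
ρ = (1 − cos θ)/κ = (1 − -0.84290)/1.1204 = 1.64486
z = sin θ / κ = 0.53807/1.1204 = 0.48025
x = ρ cos φ = 1.64486 × cos(224.25°) = -1.17822
y = ρ sin φ = 1.64486 × sin(224.25°) = -1.14777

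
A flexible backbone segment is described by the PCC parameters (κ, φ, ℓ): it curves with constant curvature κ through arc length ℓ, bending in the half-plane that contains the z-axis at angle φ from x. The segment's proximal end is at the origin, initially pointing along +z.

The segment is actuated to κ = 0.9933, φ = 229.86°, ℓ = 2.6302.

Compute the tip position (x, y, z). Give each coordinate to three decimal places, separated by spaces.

θ = κ·ℓ = 0.9933 × 2.6302 = 2.61258 rad
ρ = (1 − cos θ)/κ = (1 − -0.86330)/0.9933 = 1.87587
z = sin θ / κ = 0.50468/0.9933 = 0.50809
x = ρ cos φ = 1.87587 × cos(229.86°) = -1.20930
y = ρ sin φ = 1.87587 × sin(229.86°) = -1.43405

-1.209 -1.434 0.508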